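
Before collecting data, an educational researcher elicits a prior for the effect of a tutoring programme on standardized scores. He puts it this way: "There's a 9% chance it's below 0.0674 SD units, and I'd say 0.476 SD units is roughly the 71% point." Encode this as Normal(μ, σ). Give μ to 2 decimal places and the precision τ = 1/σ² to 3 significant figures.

For Normal(μ,σ), the p-quantile is μ + z_p·σ. Here z_{0.09} = -1.341, z_{0.71} = 0.5534.
So 0.0674 = μ − 1.341σ and 0.476 = μ + 0.5534σ.
Subtracting: σ = (0.476 − 0.0674)/(0.5534 − (-1.341)) = 0.22.
Then μ = 0.0674 − (-1.341)·0.22 = 0.36.
Precision τ = 1/σ² = 1/0.2157² = 21.5.

μ = 0.36, τ = 21.5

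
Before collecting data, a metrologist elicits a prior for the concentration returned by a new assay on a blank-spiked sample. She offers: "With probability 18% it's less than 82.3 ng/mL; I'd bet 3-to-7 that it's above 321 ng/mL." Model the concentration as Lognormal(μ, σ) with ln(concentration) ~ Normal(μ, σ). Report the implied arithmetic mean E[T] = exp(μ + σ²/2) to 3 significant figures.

E[T] ≈ 306 ng/mL

If T ~ Lognormal(μ,σ) then ln T ~ Normal(μ,σ), so the p-quantile of ln T is μ + z_p·σ.
ln(82.3) = 4.41 and ln(321) = 5.771; z_{0.18} = -0.9154, z_{0.7} = 0.5244.
σ = (5.771 − 4.41)/(0.5244 − (-0.9154)) = 0.945.
μ = 4.41 − (-0.9154)·0.945 = 5.276.
E[T] = exp(μ + σ²/2) = exp(5.276 + 0.4468) = 306 ng/mL.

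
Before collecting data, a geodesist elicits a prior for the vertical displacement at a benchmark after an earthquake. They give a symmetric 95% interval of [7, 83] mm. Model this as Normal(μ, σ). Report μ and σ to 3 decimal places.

μ = 45.000, σ = 19.388

A symmetric 95% interval runs μ ± z·σ with z = 1.96.
Half-width = 38, so σ = 38/1.96 = 19.388.
μ is the interval midpoint, 45.000.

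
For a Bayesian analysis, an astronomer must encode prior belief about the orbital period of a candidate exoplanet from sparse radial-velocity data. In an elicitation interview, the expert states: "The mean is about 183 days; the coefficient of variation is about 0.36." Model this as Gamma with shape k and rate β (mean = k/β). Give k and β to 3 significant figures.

For Gamma(k, rate β): mean = k/β, variance = k/β², so CV = 1/√k.
CV = 0.36, hence k = 1/CV² = 7.72.
Then β = k/mean = 7.72/183 = 0.0422.

k ≈ 7.72, β ≈ 0.0422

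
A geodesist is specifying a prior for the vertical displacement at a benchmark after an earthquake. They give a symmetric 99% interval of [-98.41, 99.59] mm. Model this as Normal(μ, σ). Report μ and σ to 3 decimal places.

A symmetric 99% interval runs μ ± z·σ with z = 2.576.
Half-width = 99, so σ = 99/2.576 = 38.434.
μ is the interval midpoint, 0.590.

μ = 0.590, σ = 38.434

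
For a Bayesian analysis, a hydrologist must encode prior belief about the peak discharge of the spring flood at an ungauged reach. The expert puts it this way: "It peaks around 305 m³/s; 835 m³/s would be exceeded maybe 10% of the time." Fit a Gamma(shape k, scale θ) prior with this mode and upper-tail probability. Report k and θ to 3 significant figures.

k ≈ 2.89, θ ≈ 162

Gamma(k,θ) with k>1 has mode (k−1)θ, so θ = 305/(k−1).
Need P(X < 835) = 0.9 with θ tied to k this way. Start at k = 2, θ = 305: P(X<835) ≈ 0.758.
Too low — raise k to concentrate. Iterating converges to k ≈ 2.89.
Then θ = 305/(2.89−1) ≈ 162.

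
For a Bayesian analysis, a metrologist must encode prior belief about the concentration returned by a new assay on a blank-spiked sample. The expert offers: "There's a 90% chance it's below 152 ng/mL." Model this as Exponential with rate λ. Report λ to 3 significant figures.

λ ≈ 0.0151

P(T < 152.0) = 1 − e^(−λ·152.0) = 0.9, so λ = −ln(1−0.9)/152.0 = −ln(0.1)/152.0 = 0.0151.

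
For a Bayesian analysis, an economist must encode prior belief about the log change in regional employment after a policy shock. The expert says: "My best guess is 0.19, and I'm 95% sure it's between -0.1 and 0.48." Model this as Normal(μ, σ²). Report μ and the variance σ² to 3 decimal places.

A symmetric 95% interval runs μ ± z·σ with z = 1.96.
Half-width = 0.29, so σ = 0.29/1.96 = 0.1480 and σ² = 0.022.
μ is the stated best guess, 0.190.

μ = 0.190, σ² = 0.022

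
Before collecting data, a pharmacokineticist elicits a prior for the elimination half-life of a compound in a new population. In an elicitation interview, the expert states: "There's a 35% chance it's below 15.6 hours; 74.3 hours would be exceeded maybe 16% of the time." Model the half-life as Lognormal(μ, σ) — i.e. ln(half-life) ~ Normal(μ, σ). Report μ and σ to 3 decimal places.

μ ≈ 3.183, σ ≈ 1.131

If T ~ Lognormal(μ,σ) then ln T ~ Normal(μ,σ), so the p-quantile of ln T is μ + z_p·σ.
ln(15.6) = 2.747 and ln(74.3) = 4.308; z_{0.35} = -0.3853, z_{0.84} = 0.9945.
σ = (4.308 − 2.747)/(0.9945 − (-0.3853)) = 1.131.
μ = 2.747 − (-0.3853)·1.131 = 3.183.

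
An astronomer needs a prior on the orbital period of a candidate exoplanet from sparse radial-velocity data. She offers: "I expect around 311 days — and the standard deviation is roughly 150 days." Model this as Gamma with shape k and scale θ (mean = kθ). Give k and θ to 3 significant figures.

k ≈ 4.3, θ ≈ 72.3

For Gamma(k, scale θ): mean = kθ, variance = kθ², so CV = 1/√k.
CV = SD/mean = 150/311 = 0.4823, hence k = 1/CV² = 4.3.
Then θ = mean/k = 311/4.3 = 72.3.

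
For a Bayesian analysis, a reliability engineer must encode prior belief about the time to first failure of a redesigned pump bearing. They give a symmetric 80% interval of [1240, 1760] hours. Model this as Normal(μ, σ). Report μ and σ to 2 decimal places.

A symmetric 80% interval runs μ ± z·σ with z = 1.282.
Half-width = 260, so σ = 260/1.282 = 202.88.
μ is the interval midpoint, 1500.00.

μ = 1500.00, σ = 202.88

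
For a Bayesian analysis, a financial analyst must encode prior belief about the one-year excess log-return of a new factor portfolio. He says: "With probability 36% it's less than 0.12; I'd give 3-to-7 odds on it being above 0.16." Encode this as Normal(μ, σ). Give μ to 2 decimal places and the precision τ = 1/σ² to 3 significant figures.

μ = 0.14, τ = 487

The p-quantile of Normal(μ,σ) is μ + z_p·σ, with z_{0.36} = -0.3585 and z_{0.7} = 0.5244.
Eliminate σ: μ = (z₂·x₁ − z₁·x₂)/(z₂ − z₁) = (0.5244·0.12 − (-0.3585)·0.16)/0.8829 = 0.14.
Then σ = (x₂ − x₁)/(z₂ − z₁) = (0.16 − 0.12)/0.8829 = 0.05.
Precision τ = 1/σ² = 1/0.04531² = 487.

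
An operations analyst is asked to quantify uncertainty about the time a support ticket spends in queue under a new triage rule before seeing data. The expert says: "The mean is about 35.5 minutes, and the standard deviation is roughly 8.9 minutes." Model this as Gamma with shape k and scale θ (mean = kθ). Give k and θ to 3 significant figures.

k ≈ 15.9, θ ≈ 2.23

For Gamma(k, scale θ): mean = kθ, variance = kθ², so CV = 1/√k.
CV = SD/mean = 8.9/35.5 = 0.2507, hence k = 1/CV² = 15.9.
Then θ = mean/k = 35.5/15.9 = 2.23.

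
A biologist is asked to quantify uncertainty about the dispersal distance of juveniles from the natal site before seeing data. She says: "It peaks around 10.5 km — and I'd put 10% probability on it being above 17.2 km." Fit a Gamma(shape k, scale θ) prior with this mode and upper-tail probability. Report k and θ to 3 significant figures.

Gamma(k,θ) with k>1 has mode (k−1)θ, so θ = 10.5/(k−1).
Need P(X < 17.2) = 0.9 with θ tied to k this way. Start at k = 2, θ = 10.5: P(X<17.2) ≈ 0.487.
Too low — raise k to concentrate. Iterating converges to k ≈ 8.74.
Then θ = 10.5/(8.74−1) ≈ 1.36.

k ≈ 8.74, θ ≈ 1.36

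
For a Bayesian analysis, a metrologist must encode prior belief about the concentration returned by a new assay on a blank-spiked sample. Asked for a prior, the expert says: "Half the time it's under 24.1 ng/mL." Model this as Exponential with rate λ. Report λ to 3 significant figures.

Exponential median = ln 2 / λ, so λ = ln 2 / 24.1 = 0.0288.

λ ≈ 0.0288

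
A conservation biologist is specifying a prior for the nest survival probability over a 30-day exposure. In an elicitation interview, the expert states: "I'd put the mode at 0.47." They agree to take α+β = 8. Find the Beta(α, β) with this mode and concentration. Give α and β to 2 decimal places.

For α,β > 1 the Beta mode is (α−1)/(α+β−2). With α+β = 8, the mode is (α−1)/6.
Set (α−1)/6 = 0.47 → α = 1 + 0.47·6 = 3.82.
β = 8 − α = 4.18.

α = 3.82, β = 4.18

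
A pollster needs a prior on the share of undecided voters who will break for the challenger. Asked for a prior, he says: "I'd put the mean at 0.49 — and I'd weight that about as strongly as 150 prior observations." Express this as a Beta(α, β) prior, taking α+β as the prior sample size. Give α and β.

α = 73.5, β = 76.5

Under the effective-sample-size interpretation, Beta(α, β) has prior mean α/(α+β) and prior sample size α+β.
So α+β = 150 and α/(α+β) = 0.49, giving α = 0.49·150 = 73.5 and β = 150 − 73.5 = 76.5.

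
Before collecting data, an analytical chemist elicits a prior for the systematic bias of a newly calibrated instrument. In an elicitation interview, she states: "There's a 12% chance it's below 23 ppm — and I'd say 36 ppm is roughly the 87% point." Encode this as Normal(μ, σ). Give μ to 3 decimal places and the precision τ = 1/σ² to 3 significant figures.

For Normal(μ,σ), the p-quantile is μ + z_p·σ. Here z_{0.12} = -1.175, z_{0.87} = 1.126.
So 23 = μ − 1.175σ and 36 = μ + 1.126σ.
Subtracting: σ = (36 − 23)/(1.126 − (-1.175)) = 5.649.
Then μ = 23 − (-1.175)·5.649 = 29.637.
Precision τ = 1/σ² = 1/5.649² = 0.0313.

μ = 29.637, τ = 0.0313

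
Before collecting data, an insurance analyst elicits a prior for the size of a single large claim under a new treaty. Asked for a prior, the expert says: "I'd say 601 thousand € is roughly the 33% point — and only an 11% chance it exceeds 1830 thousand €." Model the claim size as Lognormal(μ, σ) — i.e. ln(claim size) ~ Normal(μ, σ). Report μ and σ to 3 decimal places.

If T ~ Lognormal(μ,σ) then ln T ~ Normal(μ,σ), so the p-quantile of ln T is μ + z_p·σ.
ln(601) = 6.399 and ln(1830) = 7.512; z_{0.33} = -0.4399, z_{0.89} = 1.227.
σ = (7.512 − 6.399)/(1.227 − (-0.4399)) = 0.668.
μ = 6.399 − (-0.4399)·0.668 = 6.693.

μ ≈ 6.693, σ ≈ 0.668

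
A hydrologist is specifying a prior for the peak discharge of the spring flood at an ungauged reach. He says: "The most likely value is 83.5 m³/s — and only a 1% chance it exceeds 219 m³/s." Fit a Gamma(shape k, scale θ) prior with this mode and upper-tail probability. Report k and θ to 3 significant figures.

Gamma(k,θ) with k>1 has mode (k−1)θ, so θ = 83.5/(k−1).
Need P(X < 219) = 0.99 with θ tied to k this way. Start at k = 2, θ = 83.5: P(X<219) ≈ 0.737.
Too low — raise k to concentrate. Iterating converges to k ≈ 6.
Then θ = 83.5/(6−1) ≈ 16.7.

k ≈ 6, θ ≈ 16.7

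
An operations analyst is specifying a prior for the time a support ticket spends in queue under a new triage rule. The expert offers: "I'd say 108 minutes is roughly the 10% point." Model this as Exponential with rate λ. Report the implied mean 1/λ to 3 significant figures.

P(T < 108.0) = 1 − e^(−λ·108.0) = 0.1, so λ = −ln(1−0.1)/108.0 = −ln(0.9)/108.0 = 0.000976.
Mean = 1/λ = 1030 minutes.

mean ≈ 1030 minutes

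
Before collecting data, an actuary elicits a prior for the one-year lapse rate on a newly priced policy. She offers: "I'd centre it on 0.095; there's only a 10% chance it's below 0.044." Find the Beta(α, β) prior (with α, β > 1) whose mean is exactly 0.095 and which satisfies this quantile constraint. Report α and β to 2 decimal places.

α ≈ 4.16, β ≈ 39.67

With mean 0.095 fixed, write α = 0.095s, β = 0.905s where s = α+β.
Need P(θ < 0.044) = 0.1 under Beta(0.095s, 0.905s). Normal approximation: (q−m)/√(m(1−m)/s) ≈ z_{0.1} = -1.28, so s ≈ 0.095·0.905·(-1.28)²/(0.044−0.095)² = 54.3.
At s = 54.3: P(θ<0.044) ≈ 0.072. Adjusting to match 0.1 gives s ≈ 43.84.
So α = 0.095·43.84 ≈ 4.16, β = 0.905·43.84 ≈ 39.67.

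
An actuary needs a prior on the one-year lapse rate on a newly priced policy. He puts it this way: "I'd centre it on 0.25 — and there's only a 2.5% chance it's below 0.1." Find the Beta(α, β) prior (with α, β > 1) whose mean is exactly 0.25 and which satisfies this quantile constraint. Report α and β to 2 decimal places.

α ≈ 5.77, β ≈ 17.31

With mean 0.25 fixed, write α = 0.25s, β = 0.75s where s = α+β.
Need P(θ < 0.1) = 0.025 under Beta(0.25s, 0.75s). Normal approximation: (q−m)/√(m(1−m)/s) ≈ z_{0.025} = -1.96, so s ≈ 0.25·0.75·(-1.96)²/(0.1−0.25)² = 32.0.
At s = 32.0: P(θ<0.1) ≈ 0.010. Adjusting to match 0.025 gives s ≈ 23.08.
So α = 0.25·23.08 ≈ 5.77, β = 0.75·23.08 ≈ 17.31.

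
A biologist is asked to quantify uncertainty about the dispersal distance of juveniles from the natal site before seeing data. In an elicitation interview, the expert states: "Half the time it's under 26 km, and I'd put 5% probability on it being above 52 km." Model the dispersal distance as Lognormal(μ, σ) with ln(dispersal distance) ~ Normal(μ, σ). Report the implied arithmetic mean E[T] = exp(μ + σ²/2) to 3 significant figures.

If T ~ Lognormal(μ,σ) then ln T ~ Normal(μ,σ), so the p-quantile of ln T is μ + z_p·σ.
ln(26) = 3.258 and ln(52) = 3.951; z_{0.5} = 0, z_{0.95} = 1.645.
σ = (3.951 − 3.258)/(1.645 − (0)) = 0.421.
μ = 3.258 − (0)·0.421 = 3.258.
E[T] = exp(μ + σ²/2) = exp(3.258 + 0.0888) = 28.4 km.

E[T] ≈ 28.4 km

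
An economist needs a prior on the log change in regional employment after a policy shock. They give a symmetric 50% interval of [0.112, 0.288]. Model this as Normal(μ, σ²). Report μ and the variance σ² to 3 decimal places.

μ = 0.200, σ² = 0.017

A symmetric 50% interval runs μ ± z·σ with z = 0.6745.
Half-width = 0.088, so σ = 0.088/0.6745 = 0.1305 and σ² = 0.017.
μ is the interval midpoint, 0.200.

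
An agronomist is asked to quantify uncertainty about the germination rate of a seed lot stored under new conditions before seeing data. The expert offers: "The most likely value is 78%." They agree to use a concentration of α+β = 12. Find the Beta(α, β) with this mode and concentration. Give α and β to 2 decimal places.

For α,β > 1 the Beta mode is (α−1)/(α+β−2). With α+β = 12, the mode is (α−1)/10.
Set (α−1)/10 = 0.78 → α = 1 + 0.78·10 = 8.80.
β = 12 − α = 3.20.

α = 8.80, β = 3.20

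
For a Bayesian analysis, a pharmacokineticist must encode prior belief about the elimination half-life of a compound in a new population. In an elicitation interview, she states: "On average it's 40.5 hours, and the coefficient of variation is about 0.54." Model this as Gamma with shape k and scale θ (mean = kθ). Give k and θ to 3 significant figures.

k ≈ 3.43, θ ≈ 11.8

For Gamma(k, scale θ): mean = kθ, variance = kθ², so CV = 1/√k.
CV = 0.54, hence k = 1/CV² = 3.43.
Then θ = mean/k = 40.5/3.43 = 11.8.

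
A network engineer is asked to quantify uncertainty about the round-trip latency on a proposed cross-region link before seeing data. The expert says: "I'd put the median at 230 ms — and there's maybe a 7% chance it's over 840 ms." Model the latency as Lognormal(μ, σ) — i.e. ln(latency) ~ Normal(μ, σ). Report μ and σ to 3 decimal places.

If T ~ Lognormal(μ,σ) then ln T ~ Normal(μ,σ), so the p-quantile of ln T is μ + z_p·σ.
ln(230) = 5.438 and ln(840) = 6.733; z_{0.5} = 0, z_{0.93} = 1.476.
σ = (6.733 − 5.438)/(1.476 − (0)) = 0.878.
μ = 5.438 − (0)·0.878 = 5.438.

μ ≈ 5.438, σ ≈ 0.878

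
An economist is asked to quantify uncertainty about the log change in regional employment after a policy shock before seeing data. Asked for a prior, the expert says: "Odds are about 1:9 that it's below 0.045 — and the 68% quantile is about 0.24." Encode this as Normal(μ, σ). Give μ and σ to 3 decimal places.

The p-quantile of Normal(μ,σ) is μ + z_p·σ, with z_{0.1} = -1.282 and z_{0.68} = 0.4677.
Eliminate σ: μ = (z₂·x₁ − z₁·x₂)/(z₂ − z₁) = (0.4677·0.045 − (-1.282)·0.24)/1.749 = 0.188.
Then σ = (x₂ − x₁)/(z₂ − z₁) = (0.24 − 0.045)/1.749 = 0.111.

μ = 0.188, σ = 0.111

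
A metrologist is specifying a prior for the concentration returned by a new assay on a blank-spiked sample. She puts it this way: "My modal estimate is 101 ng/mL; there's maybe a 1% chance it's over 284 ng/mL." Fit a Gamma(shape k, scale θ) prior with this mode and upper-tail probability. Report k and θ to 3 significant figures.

Gamma(k,θ) with k>1 has mode (k−1)θ, so θ = 101/(k−1).
Need P(X < 284) = 0.99 with θ tied to k this way. Start at k = 2, θ = 101: P(X<284) ≈ 0.771.
Too low — raise k to concentrate. Iterating converges to k ≈ 5.28.
Then θ = 101/(5.28−1) ≈ 23.6.

k ≈ 5.28, θ ≈ 23.6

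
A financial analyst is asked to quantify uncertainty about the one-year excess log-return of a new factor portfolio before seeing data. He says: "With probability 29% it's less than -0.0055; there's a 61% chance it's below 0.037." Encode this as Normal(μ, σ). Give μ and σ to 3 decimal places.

μ = 0.023, σ = 0.051

For Normal(μ,σ), the p-quantile is μ + z_p·σ. Here z_{0.29} = -0.5534, z_{0.61} = 0.2793.
So -0.0055 = μ − 0.5534σ and 0.037 = μ + 0.2793σ.
Subtracting: σ = (0.037 − -0.0055)/(0.2793 − (-0.5534)) = 0.051.
Then μ = -0.0055 − (-0.5534)·0.051 = 0.023.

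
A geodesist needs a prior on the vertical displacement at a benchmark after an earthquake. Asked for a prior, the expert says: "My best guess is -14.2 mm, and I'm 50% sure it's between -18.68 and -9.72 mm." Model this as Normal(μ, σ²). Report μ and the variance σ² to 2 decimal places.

A symmetric 50% interval runs μ ± z·σ with z = 0.6745.
Half-width = 4.48, so σ = 4.48/0.6745 = 6.642 and σ² = 44.12.
μ is the stated best guess, -14.20.

μ = -14.20, σ² = 44.12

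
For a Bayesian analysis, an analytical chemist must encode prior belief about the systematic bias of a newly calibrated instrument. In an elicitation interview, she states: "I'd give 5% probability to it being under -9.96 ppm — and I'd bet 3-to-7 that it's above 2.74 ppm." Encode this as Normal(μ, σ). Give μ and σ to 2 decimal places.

For Normal(μ,σ), the p-quantile is μ + z_p·σ. Here z_{0.05} = -1.645, z_{0.7} = 0.5244.
So -9.96 = μ − 1.645σ and 2.74 = μ + 0.5244σ.
Subtracting: σ = (2.74 − -9.96)/(0.5244 − (-1.645)) = 5.85.
Then μ = -9.96 − (-1.645)·5.85 = -0.33.

μ = -0.33, σ = 5.85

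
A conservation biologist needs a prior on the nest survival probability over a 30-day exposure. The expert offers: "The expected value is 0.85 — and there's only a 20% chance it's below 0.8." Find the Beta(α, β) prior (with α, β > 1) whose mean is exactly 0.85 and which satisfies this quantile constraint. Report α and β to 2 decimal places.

With mean 0.85 fixed, write α = 0.85s, β = 0.15s where s = α+β.
Need P(θ < 0.8) = 0.2 under Beta(0.85s, 0.15s). Normal approximation: (q−m)/√(m(1−m)/s) ≈ z_{0.2} = -0.842, so s ≈ 0.85·0.15·(-0.842)²/(0.8−0.85)² = 36.1.
At s = 36.1: P(θ<0.8) ≈ 0.189. Adjusting to match 0.2 gives s ≈ 32.12.
So α = 0.85·32.12 ≈ 27.30, β = 0.15·32.12 ≈ 4.82.

α ≈ 27.30, β ≈ 4.82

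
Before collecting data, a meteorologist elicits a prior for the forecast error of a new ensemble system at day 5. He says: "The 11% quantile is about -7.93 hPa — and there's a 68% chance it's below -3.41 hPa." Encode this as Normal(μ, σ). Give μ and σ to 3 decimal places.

For Normal(μ,σ), the p-quantile is μ + z_p·σ. Here z_{0.11} = -1.227, z_{0.68} = 0.4677.
So -7.93 = μ − 1.227σ and -3.41 = μ + 0.4677σ.
Subtracting: σ = (-3.41 − -7.93)/(0.4677 − (-1.227)) = 2.668.
Then μ = -7.93 − (-1.227)·2.668 = -4.658.

μ = -4.658, σ = 2.668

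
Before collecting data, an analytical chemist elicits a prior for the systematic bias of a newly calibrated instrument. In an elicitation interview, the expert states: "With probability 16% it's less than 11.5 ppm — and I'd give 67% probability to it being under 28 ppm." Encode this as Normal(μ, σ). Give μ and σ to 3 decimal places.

μ = 22.940, σ = 11.503

For Normal(μ,σ), the p-quantile is μ + z_p·σ. Here z_{0.16} = -0.9945, z_{0.67} = 0.4399.
So 11.5 = μ − 0.9945σ and 28 = μ + 0.4399σ.
Subtracting: σ = (28 − 11.5)/(0.4399 − (-0.9945)) = 11.503.
Then μ = 11.5 − (-0.9945)·11.503 = 22.940.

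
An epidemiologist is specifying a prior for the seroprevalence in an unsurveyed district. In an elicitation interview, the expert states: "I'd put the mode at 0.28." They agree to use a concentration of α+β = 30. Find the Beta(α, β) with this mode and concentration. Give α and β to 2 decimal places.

α = 8.84, β = 21.16

For α,β > 1 the Beta mode is (α−1)/(α+β−2). With α+β = 30, the mode is (α−1)/28.
Set (α−1)/28 = 0.28 → α = 1 + 0.28·28 = 8.84.
β = 30 − α = 21.16.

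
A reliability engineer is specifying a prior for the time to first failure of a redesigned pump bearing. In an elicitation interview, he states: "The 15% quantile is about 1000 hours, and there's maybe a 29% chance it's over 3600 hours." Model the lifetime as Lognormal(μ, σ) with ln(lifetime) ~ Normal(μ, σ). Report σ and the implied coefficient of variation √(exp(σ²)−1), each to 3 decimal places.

σ ≈ 0.806, CV ≈ 0.956

If T ~ Lognormal(μ,σ) then ln T ~ Normal(μ,σ), so the p-quantile of ln T is μ + z_p·σ.
ln(1000) = 6.908 and ln(3600) = 8.189; z_{0.15} = -1.036, z_{0.71} = 0.5534.
σ = (8.189 − 6.908)/(0.5534 − (-1.036)) = 0.806.
μ = 6.908 − (-1.036)·0.806 = 7.743.
CV = √(exp(σ²)−1) = √(exp(0.6492)−1) = 0.956.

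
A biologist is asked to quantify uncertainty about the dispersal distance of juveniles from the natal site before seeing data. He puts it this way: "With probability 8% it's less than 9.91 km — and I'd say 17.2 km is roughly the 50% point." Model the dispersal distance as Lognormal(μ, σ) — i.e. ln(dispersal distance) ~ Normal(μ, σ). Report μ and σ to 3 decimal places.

μ ≈ 2.845, σ ≈ 0.392

If T ~ Lognormal(μ,σ) then ln T ~ Normal(μ,σ), so the p-quantile of ln T is μ + z_p·σ.
ln(9.91) = 2.294 and ln(17.2) = 2.845; z_{0.08} = -1.405, z_{0.5} = 0.
σ = (2.845 − 2.294)/(0 − (-1.405)) = 0.392.
μ = 2.294 − (-1.405)·0.392 = 2.845.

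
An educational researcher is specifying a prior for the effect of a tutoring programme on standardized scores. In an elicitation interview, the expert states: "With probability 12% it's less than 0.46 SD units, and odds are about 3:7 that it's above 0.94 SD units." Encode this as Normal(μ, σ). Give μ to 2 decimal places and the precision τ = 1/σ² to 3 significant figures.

μ = 0.79, τ = 12.5

The p-quantile of Normal(μ,σ) is μ + z_p·σ, with z_{0.12} = -1.175 and z_{0.7} = 0.5244.
Eliminate σ: μ = (z₂·x₁ − z₁·x₂)/(z₂ − z₁) = (0.5244·0.46 − (-1.175)·0.94)/1.699 = 0.79.
Then σ = (x₂ − x₁)/(z₂ − z₁) = (0.94 − 0.46)/1.699 = 0.28.
Precision τ = 1/σ² = 1/0.2825² = 12.5.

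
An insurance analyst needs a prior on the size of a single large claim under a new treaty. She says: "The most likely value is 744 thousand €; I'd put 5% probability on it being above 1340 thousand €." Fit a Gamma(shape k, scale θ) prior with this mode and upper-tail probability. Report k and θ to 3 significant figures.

k ≈ 9.05, θ ≈ 92.4

Gamma(k,θ) with k>1 has mode (k−1)θ, so θ = 744/(k−1).
Need P(X < 1340) = 0.95 with θ tied to k this way. Start at k = 2, θ = 744: P(X<1340) ≈ 0.537.
Too low — raise k to concentrate. Iterating converges to k ≈ 9.05.
Then θ = 744/(9.05−1) ≈ 92.4.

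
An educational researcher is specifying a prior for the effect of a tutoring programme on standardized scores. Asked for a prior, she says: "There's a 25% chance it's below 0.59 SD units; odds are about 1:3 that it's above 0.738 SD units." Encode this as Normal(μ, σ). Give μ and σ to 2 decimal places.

For Normal(μ,σ), the p-quantile is μ + z_p·σ. Here z_{0.25} = -0.6745, z_{0.75} = 0.6745.
So 0.59 = μ − 0.6745σ and 0.738 = μ + 0.6745σ.
Subtracting: σ = (0.738 − 0.59)/(0.6745 − (-0.6745)) = 0.11.
Then μ = 0.59 − (-0.6745)·0.11 = 0.66.

μ = 0.66, σ = 0.11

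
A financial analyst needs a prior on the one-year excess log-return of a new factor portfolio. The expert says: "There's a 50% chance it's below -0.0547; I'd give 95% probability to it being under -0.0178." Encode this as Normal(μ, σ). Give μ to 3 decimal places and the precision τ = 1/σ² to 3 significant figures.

The p-quantile of Normal(μ,σ) is μ + z_p·σ, with z_{0.5} = 0 and z_{0.95} = 1.645.
Eliminate σ: μ = (z₂·x₁ − z₁·x₂)/(z₂ − z₁) = (1.645·-0.0547 − (0)·-0.0178)/1.645 = -0.055.
Then σ = (x₂ − x₁)/(z₂ − z₁) = (-0.0178 − -0.0547)/1.645 = 0.022.
Precision τ = 1/σ² = 1/0.02243² = 1990.

μ = -0.055, τ = 1990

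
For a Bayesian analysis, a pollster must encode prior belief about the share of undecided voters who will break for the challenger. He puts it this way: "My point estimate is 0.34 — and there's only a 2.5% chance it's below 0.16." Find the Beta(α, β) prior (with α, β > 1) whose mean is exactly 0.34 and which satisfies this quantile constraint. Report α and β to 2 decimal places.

α ≈ 7.23, β ≈ 14.04

With mean 0.34 fixed, write α = 0.34s, β = 0.66s where s = α+β.
Need P(θ < 0.16) = 0.025 under Beta(0.34s, 0.66s). Normal approximation: (q−m)/√(m(1−m)/s) ≈ z_{0.025} = -1.96, so s ≈ 0.34·0.66·(-1.96)²/(0.16−0.34)² = 26.6.
At s = 26.6: P(θ<0.16) ≈ 0.014. Adjusting to match 0.025 gives s ≈ 21.28.
So α = 0.34·21.28 ≈ 7.23, β = 0.66·21.28 ≈ 14.04.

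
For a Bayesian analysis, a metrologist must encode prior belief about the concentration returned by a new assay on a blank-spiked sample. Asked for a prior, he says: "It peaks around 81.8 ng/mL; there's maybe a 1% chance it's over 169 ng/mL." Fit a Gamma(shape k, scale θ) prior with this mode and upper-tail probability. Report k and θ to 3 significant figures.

Gamma(k,θ) with k>1 has mode (k−1)θ, so θ = 81.8/(k−1).
Need P(X < 169) = 0.99 with θ tied to k this way. Start at k = 2, θ = 81.8: P(X<169) ≈ 0.612.
Too low — raise k to concentrate. Iterating converges to k ≈ 10.3.
Then θ = 81.8/(10.3−1) ≈ 8.82.

k ≈ 10.3, θ ≈ 8.82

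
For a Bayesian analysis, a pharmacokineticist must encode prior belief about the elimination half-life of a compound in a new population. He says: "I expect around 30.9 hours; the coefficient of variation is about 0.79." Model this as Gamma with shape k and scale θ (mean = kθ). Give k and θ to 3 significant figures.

For Gamma(k, scale θ): mean = kθ, variance = kθ², so CV = 1/√k.
CV = 0.79, hence k = 1/CV² = 1.6.
Then θ = mean/k = 30.9/1.6 = 19.3.

k ≈ 1.6, θ ≈ 19.3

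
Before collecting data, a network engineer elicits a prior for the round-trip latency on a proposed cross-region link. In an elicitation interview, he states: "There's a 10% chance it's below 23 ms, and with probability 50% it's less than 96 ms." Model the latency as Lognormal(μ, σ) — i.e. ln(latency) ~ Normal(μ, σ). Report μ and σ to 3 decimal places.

If T ~ Lognormal(μ,σ) then ln T ~ Normal(μ,σ), so the p-quantile of ln T is μ + z_p·σ.
ln(23) = 3.135 and ln(96) = 4.564; z_{0.1} = -1.282, z_{0.5} = 0.
σ = (4.564 − 3.135)/(0 − (-1.282)) = 1.115.
μ = 3.135 − (-1.282)·1.115 = 4.564.

μ ≈ 4.564, σ ≈ 1.115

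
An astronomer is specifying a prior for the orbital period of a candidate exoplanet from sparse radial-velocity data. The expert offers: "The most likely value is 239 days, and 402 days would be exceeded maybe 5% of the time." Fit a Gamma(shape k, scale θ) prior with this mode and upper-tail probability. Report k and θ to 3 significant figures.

k ≈ 11.3, θ ≈ 23.1

Gamma(k,θ) with k>1 has mode (k−1)θ, so θ = 239/(k−1).
Need P(X < 402) = 0.95 with θ tied to k this way. Start at k = 2, θ = 239: P(X<402) ≈ 0.501.
Too low — raise k to concentrate. Iterating converges to k ≈ 11.3.
Then θ = 239/(11.3−1) ≈ 23.1.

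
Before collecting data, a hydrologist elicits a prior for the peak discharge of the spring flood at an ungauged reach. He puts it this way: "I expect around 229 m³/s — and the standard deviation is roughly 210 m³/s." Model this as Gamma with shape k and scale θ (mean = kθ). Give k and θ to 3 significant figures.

k ≈ 1.19, θ ≈ 193

For Gamma(k, scale θ): mean = kθ, variance = kθ², so CV = 1/√k.
CV = SD/mean = 210/229 = 0.917, hence k = 1/CV² = 1.19.
Then θ = mean/k = 229/1.19 = 193.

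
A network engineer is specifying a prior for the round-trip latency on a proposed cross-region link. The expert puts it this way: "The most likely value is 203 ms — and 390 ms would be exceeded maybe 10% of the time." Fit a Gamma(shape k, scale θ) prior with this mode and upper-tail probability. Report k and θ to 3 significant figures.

k ≈ 5.49, θ ≈ 45.2

Gamma(k,θ) with k>1 has mode (k−1)θ, so θ = 203/(k−1).
Need P(X < 390) = 0.9 with θ tied to k this way. Start at k = 2, θ = 203: P(X<390) ≈ 0.572.
Too low — raise k to concentrate. Iterating converges to k ≈ 5.49.
Then θ = 203/(5.49−1) ≈ 45.2.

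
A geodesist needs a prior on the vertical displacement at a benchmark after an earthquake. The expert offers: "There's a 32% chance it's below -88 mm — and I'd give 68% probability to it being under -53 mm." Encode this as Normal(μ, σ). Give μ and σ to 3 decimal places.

For Normal(μ,σ), the p-quantile is μ + z_p·σ. Here z_{0.32} = -0.4677, z_{0.68} = 0.4677.
So -88 = μ − 0.4677σ and -53 = μ + 0.4677σ.
Subtracting: σ = (-53 − -88)/(0.4677 − (-0.4677)) = 37.417.
Then μ = -88 − (-0.4677)·37.417 = -70.500.

μ = -70.500, σ = 37.417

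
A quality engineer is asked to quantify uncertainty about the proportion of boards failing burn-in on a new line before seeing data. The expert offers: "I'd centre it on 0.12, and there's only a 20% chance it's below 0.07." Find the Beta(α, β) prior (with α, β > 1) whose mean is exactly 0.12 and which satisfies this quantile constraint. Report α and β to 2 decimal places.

With mean 0.12 fixed, write α = 0.12s, β = 0.88s where s = α+β.
Need P(θ < 0.07) = 0.2 under Beta(0.12s, 0.88s). Normal approximation: (q−m)/√(m(1−m)/s) ≈ z_{0.2} = -0.842, so s ≈ 0.12·0.88·(-0.842)²/(0.07−0.12)² = 29.9.
At s = 29.9: P(θ<0.07) ≈ 0.205. Adjusting to match 0.2 gives s ≈ 30.86.
So α = 0.12·30.86 ≈ 3.70, β = 0.88·30.86 ≈ 27.16.

α ≈ 3.70, β ≈ 27.16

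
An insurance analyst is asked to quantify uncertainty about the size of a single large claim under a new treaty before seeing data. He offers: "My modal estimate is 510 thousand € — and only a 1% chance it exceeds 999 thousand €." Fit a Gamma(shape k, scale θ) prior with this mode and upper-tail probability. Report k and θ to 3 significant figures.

Gamma(k,θ) with k>1 has mode (k−1)θ, so θ = 510/(k−1).
Need P(X < 999) = 0.99 with θ tied to k this way. Start at k = 2, θ = 510: P(X<999) ≈ 0.583.
Too low — raise k to concentrate. Iterating converges to k ≈ 11.9.
Then θ = 510/(11.9−1) ≈ 46.8.

k ≈ 11.9, θ ≈ 46.8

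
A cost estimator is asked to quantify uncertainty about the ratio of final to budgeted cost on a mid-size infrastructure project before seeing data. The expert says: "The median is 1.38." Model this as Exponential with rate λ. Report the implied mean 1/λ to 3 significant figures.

Exponential median = ln 2 / λ, so λ = ln 2 / 1.38 = 0.502.
Mean = 1/λ = 1.99.

mean ≈ 1.99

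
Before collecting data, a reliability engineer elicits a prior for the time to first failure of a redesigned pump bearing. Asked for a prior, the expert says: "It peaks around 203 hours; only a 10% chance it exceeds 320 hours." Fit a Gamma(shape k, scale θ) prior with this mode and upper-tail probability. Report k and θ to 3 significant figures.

k ≈ 10.1, θ ≈ 22.4

Gamma(k,θ) with k>1 has mode (k−1)θ, so θ = 203/(k−1).
Need P(X < 320) = 0.9 with θ tied to k this way. Start at k = 2, θ = 203: P(X<320) ≈ 0.467.
Too low — raise k to concentrate. Iterating converges to k ≈ 10.1.
Then θ = 203/(10.1−1) ≈ 22.4.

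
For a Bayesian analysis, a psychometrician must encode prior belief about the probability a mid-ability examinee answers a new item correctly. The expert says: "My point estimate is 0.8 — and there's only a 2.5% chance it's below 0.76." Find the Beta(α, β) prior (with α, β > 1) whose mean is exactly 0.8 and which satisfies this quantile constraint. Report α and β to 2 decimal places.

α ≈ 328.29, β ≈ 82.07

With mean 0.8 fixed, write α = 0.8s, β = 0.2s where s = α+β.
Need P(θ < 0.76) = 0.025 under Beta(0.8s, 0.2s). Normal approximation: (q−m)/√(m(1−m)/s) ≈ z_{0.025} = -1.96, so s ≈ 0.8·0.2·(-1.96)²/(0.76−0.8)² = 384.1.
At s = 384.1: P(θ<0.76) ≈ 0.029. Adjusting to match 0.025 gives s ≈ 410.37.
So α = 0.8·410.37 ≈ 328.29, β = 0.2·410.37 ≈ 82.07.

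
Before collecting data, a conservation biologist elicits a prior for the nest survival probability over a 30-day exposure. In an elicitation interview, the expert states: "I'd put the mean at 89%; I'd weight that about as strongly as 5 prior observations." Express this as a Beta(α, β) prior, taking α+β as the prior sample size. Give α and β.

Under the effective-sample-size interpretation, Beta(α, β) has prior mean α/(α+β) and prior sample size α+β.
So α+β = 5 and α/(α+β) = 0.89, giving α = 0.89·5 = 4.45 and β = 5 − 4.45 = 0.55.

α = 4.45, β = 0.55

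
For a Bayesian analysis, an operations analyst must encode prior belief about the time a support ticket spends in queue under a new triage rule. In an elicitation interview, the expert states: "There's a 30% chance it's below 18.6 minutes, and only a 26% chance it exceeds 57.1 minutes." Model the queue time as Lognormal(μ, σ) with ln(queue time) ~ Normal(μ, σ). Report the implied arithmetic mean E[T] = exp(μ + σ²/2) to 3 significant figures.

If T ~ Lognormal(μ,σ) then ln T ~ Normal(μ,σ), so the p-quantile of ln T is μ + z_p·σ.
ln(18.6) = 2.923 and ln(57.1) = 4.045; z_{0.3} = -0.5244, z_{0.74} = 0.6433.
σ = (4.045 − 2.923)/(0.6433 − (-0.5244)) = 0.961.
μ = 2.923 − (-0.5244)·0.961 = 3.427.
E[T] = exp(μ + σ²/2) = exp(3.427 + 0.4613) = 48.8 minutes.

E[T] ≈ 48.8 minutes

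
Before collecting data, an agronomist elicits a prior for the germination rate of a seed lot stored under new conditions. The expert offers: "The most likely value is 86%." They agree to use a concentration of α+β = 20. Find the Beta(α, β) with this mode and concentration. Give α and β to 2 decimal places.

For α,β > 1 the Beta mode is (α−1)/(α+β−2). With α+β = 20, the mode is (α−1)/18.
Set (α−1)/18 = 0.86 → α = 1 + 0.86·18 = 16.48.
β = 20 − α = 3.52.

α = 16.48, β = 3.52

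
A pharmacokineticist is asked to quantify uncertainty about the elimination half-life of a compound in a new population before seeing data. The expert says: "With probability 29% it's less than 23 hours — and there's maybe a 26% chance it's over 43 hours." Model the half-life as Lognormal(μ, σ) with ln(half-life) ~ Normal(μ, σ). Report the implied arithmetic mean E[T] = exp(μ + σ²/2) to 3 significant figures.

E[T] ≈ 35.2 hours

If T ~ Lognormal(μ,σ) then ln T ~ Normal(μ,σ), so the p-quantile of ln T is μ + z_p·σ.
ln(23) = 3.135 and ln(43) = 3.761; z_{0.29} = -0.5534, z_{0.74} = 0.6433.
σ = (3.761 − 3.135)/(0.6433 − (-0.5534)) = 0.523.
μ = 3.135 − (-0.5534)·0.523 = 3.425.
E[T] = exp(μ + σ²/2) = exp(3.425 + 0.1367) = 35.2 hours.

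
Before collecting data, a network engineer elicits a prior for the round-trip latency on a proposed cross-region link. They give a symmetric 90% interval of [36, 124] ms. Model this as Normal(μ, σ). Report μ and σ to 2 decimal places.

μ = 80.00, σ = 26.75

A symmetric 90% interval runs μ ± z·σ with z = 1.645.
Half-width = 44, so σ = 44/1.645 = 26.75.
μ is the interval midpoint, 80.00.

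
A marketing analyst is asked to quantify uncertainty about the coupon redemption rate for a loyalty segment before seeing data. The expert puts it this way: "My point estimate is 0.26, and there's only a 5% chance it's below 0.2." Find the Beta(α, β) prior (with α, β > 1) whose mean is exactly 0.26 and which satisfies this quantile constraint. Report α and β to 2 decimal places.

α ≈ 34.86, β ≈ 99.22

With mean 0.26 fixed, write α = 0.26s, β = 0.74s where s = α+β.
Need P(θ < 0.2) = 0.05 under Beta(0.26s, 0.74s). Normal approximation: (q−m)/√(m(1−m)/s) ≈ z_{0.05} = -1.64, so s ≈ 0.26·0.74·(-1.64)²/(0.2−0.26)² = 144.6.
At s = 144.6: P(θ<0.2) ≈ 0.044. Adjusting to match 0.05 gives s ≈ 134.09.
So α = 0.26·134.09 ≈ 34.86, β = 0.74·134.09 ≈ 99.22.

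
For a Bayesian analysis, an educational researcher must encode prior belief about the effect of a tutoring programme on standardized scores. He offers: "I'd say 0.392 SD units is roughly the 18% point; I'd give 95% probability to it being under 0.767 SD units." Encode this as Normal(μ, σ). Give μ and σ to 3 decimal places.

The p-quantile of Normal(μ,σ) is μ + z_p·σ, with z_{0.18} = -0.9154 and z_{0.95} = 1.645.
Eliminate σ: μ = (z₂·x₁ − z₁·x₂)/(z₂ − z₁) = (1.645·0.392 − (-0.9154)·0.767)/2.56 = 0.526.
Then σ = (x₂ − x₁)/(z₂ − z₁) = (0.767 − 0.392)/2.56 = 0.146.

μ = 0.526, σ = 0.146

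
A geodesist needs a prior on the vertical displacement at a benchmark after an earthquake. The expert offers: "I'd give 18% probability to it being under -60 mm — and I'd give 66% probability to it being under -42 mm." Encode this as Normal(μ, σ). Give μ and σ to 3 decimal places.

The p-quantile of Normal(μ,σ) is μ + z_p·σ, with z_{0.18} = -0.9154 and z_{0.66} = 0.4125.
Eliminate σ: μ = (z₂·x₁ − z₁·x₂)/(z₂ − z₁) = (0.4125·-60 − (-0.9154)·-42)/1.328 = -47.591.
Then σ = (x₂ − x₁)/(z₂ − z₁) = (-42 − -60)/1.328 = 13.556.

μ = -47.591, σ = 13.556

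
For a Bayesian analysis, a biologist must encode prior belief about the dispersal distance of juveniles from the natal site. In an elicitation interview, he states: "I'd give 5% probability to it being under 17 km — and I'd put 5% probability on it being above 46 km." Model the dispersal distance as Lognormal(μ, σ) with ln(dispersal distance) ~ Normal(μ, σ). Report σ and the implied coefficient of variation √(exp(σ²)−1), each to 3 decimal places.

If T ~ Lognormal(μ,σ) then ln T ~ Normal(μ,σ), so the p-quantile of ln T is μ + z_p·σ.
ln(17) = 2.833 and ln(46) = 3.829; z_{0.05} = -1.645, z_{0.95} = 1.645.
σ = (3.829 − 2.833)/(1.645 − (-1.645)) = 0.303.
μ = 2.833 − (-1.645)·0.303 = 3.331.
CV = √(exp(σ²)−1) = √(exp(0.0916)−1) = 0.310.

σ ≈ 0.303, CV ≈ 0.310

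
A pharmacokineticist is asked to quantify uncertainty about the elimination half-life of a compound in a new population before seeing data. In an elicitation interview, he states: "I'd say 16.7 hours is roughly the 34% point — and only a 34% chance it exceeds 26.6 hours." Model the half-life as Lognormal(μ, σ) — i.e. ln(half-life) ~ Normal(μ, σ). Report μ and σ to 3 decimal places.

μ ≈ 3.048, σ ≈ 0.564

If T ~ Lognormal(μ,σ) then ln T ~ Normal(μ,σ), so the p-quantile of ln T is μ + z_p·σ.
ln(16.7) = 2.815 and ln(26.6) = 3.281; z_{0.34} = -0.4125, z_{0.66} = 0.4125.
σ = (3.281 − 2.815)/(0.4125 − (-0.4125)) = 0.564.
μ = 2.815 − (-0.4125)·0.564 = 3.048.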